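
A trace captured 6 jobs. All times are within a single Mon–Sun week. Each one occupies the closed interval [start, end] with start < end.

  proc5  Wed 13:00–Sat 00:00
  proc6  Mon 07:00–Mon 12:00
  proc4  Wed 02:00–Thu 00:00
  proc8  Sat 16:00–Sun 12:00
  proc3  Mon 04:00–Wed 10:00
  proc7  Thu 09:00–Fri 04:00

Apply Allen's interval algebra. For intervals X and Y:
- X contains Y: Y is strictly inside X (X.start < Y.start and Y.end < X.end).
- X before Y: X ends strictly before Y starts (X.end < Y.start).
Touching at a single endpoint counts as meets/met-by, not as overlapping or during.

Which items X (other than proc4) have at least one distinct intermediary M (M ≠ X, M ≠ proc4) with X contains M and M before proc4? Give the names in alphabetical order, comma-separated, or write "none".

proc3

Target proc4 = [Wed 02:00, Thu 00:00].
Intermediaries M with M before proc4: proc6.
Via proc6 — items with X contains proc6: proc3.
Union: proc3.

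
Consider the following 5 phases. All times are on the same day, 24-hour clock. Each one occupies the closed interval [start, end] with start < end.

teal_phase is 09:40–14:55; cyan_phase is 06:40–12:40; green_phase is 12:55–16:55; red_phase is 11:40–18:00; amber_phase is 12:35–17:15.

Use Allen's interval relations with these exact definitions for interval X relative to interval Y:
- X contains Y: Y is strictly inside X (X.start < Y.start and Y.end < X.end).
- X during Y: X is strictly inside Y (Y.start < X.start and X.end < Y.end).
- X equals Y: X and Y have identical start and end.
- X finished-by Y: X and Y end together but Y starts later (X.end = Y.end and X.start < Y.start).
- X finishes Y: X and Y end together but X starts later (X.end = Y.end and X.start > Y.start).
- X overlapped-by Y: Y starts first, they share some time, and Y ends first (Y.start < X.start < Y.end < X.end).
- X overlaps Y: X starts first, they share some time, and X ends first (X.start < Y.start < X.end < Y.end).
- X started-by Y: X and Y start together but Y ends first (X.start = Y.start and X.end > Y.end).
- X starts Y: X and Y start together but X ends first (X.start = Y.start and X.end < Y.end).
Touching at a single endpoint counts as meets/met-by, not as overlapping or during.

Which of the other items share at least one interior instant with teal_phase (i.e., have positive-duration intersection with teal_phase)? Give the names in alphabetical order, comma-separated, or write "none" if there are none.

amber_phase, cyan_phase, green_phase, red_phase

Target teal_phase = [09:40, 14:55].
amber_phase [12:35, 17:15] → overlapped-by → yes.
cyan_phase [06:40, 12:40] → overlaps → yes.
green_phase [12:55, 16:55] → overlapped-by → yes.
red_phase [11:40, 18:00] → overlapped-by → yes.
Result: amber_phase, cyan_phase, green_phase, red_phase.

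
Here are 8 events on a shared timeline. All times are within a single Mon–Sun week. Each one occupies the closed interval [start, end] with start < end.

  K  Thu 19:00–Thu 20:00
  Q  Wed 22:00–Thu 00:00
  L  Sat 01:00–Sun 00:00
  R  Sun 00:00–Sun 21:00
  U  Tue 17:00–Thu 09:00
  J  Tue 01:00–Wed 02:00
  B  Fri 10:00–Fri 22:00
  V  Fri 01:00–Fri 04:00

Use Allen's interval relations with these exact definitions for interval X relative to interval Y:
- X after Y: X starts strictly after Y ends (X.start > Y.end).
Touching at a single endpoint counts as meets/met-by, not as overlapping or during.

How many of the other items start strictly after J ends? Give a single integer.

Target J = [Tue 01:00, Wed 02:00].
B [Fri 10:00, Fri 22:00] → after → counts.
K [Thu 19:00, Thu 20:00] → after → counts.
L [Sat 01:00, Sun 00:00] → after → counts.
Q [Wed 22:00, Thu 00:00] → after → counts.
R [Sun 00:00, Sun 21:00] → after → counts.
U [Tue 17:00, Thu 09:00] → overlapped-by → no.
V [Fri 01:00, Fri 04:00] → after → counts.
Total: 6.

6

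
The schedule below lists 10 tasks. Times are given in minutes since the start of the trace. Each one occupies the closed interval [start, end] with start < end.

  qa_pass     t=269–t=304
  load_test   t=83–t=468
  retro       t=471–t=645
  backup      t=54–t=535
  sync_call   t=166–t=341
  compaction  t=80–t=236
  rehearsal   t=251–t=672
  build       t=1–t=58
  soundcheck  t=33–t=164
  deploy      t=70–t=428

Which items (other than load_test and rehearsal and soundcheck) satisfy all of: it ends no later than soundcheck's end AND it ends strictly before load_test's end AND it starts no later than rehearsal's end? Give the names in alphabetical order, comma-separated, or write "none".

build

Conditions: its end is no later than soundcheck's end (X.end <= t=164) AND its end is strictly before load_test's end (X.end < t=468) AND its start is no later than rehearsal's end (X.start <= t=672).
backup: end t=535 <= t=164? ✗; end t=535 < t=468? ✗; start t=54 <= t=672? ✓ → no.
build: end t=58 <= t=164? ✓; end t=58 < t=468? ✓; start t=1 <= t=672? ✓ → yes.
compaction: end t=236 <= t=164? ✗; end t=236 < t=468? ✓; start t=80 <= t=672? ✓ → no.
deploy: end t=428 <= t=164? ✗; end t=428 < t=468? ✓; start t=70 <= t=672? ✓ → no.
qa_pass: end t=304 <= t=164? ✗; end t=304 < t=468? ✓; start t=269 <= t=672? ✓ → no.
retro: end t=645 <= t=164? ✗; end t=645 < t=468? ✗; start t=471 <= t=672? ✓ → no.
sync_call: end t=341 <= t=164? ✗; end t=341 < t=468? ✓; start t=166 <= t=672? ✓ → no.
Result: build.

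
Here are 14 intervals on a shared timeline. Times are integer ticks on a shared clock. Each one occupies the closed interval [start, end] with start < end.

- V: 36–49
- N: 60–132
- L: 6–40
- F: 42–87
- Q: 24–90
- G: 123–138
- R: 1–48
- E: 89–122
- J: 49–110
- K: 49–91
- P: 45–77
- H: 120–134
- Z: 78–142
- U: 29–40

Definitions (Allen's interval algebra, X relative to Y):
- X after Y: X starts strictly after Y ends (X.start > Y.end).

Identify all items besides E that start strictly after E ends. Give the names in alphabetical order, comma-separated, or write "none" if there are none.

Target E = [89, 122].
F [42, 87] → before → no.
G [123, 138] → after → yes.
H [120, 134] → overlapped-by → no.
J [49, 110] → overlaps → no.
K [49, 91] → overlaps → no.
L [6, 40] → before → no.
N [60, 132] → contains → no.
P [45, 77] → before → no.
Q [24, 90] → overlaps → no.
R [1, 48] → before → no.
U [29, 40] → before → no.
V [36, 49] → before → no.
Z [78, 142] → contains → no.
Result: G.

G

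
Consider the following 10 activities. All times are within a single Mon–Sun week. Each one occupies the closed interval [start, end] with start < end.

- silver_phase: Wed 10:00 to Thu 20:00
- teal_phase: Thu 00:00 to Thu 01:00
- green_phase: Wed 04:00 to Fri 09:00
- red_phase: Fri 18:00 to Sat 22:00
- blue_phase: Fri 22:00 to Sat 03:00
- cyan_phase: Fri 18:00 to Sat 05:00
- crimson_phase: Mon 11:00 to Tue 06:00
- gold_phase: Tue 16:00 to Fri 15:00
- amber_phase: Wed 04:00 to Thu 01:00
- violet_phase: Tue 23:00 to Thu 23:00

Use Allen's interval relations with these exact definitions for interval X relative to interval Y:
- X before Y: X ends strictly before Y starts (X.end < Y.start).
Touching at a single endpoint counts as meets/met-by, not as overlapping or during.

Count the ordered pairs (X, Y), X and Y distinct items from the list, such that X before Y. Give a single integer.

Checking all 90 ordered pairs for relation 'before'; matching pairs in alphabetical order:
(amber_phase, blue_phase): amber_phase before blue_phase ✓
(amber_phase, cyan_phase): amber_phase before cyan_phase ✓
(amber_phase, red_phase): amber_phase before red_phase ✓
(crimson_phase, amber_phase): crimson_phase before amber_phase ✓
(crimson_phase, blue_phase): crimson_phase before blue_phase ✓
(crimson_phase, cyan_phase): crimson_phase before cyan_phase ✓
(crimson_phase, gold_phase): crimson_phase before gold_phase ✓
(crimson_phase, green_phase): crimson_phase before green_phase ✓
(crimson_phase, red_phase): crimson_phase before red_phase ✓
(crimson_phase, silver_phase): crimson_phase before silver_phase ✓
(crimson_phase, teal_phase): crimson_phase before teal_phase ✓
(crimson_phase, violet_phase): crimson_phase before violet_phase ✓
(gold_phase, blue_phase): gold_phase before blue_phase ✓
(gold_phase, cyan_phase): gold_phase before cyan_phase ✓
(gold_phase, red_phase): gold_phase before red_phase ✓
(green_phase, blue_phase): green_phase before blue_phase ✓
(green_phase, cyan_phase): green_phase before cyan_phase ✓
(green_phase, red_phase): green_phase before red_phase ✓
(silver_phase, blue_phase): silver_phase before blue_phase ✓
(silver_phase, cyan_phase): silver_phase before cyan_phase ✓
(silver_phase, red_phase): silver_phase before red_phase ✓
(teal_phase, blue_phase): teal_phase before blue_phase ✓
(teal_phase, cyan_phase): teal_phase before cyan_phase ✓
(teal_phase, red_phase): teal_phase before red_phase ✓
... plus 3 further pairs not listed.
Count: 27.

27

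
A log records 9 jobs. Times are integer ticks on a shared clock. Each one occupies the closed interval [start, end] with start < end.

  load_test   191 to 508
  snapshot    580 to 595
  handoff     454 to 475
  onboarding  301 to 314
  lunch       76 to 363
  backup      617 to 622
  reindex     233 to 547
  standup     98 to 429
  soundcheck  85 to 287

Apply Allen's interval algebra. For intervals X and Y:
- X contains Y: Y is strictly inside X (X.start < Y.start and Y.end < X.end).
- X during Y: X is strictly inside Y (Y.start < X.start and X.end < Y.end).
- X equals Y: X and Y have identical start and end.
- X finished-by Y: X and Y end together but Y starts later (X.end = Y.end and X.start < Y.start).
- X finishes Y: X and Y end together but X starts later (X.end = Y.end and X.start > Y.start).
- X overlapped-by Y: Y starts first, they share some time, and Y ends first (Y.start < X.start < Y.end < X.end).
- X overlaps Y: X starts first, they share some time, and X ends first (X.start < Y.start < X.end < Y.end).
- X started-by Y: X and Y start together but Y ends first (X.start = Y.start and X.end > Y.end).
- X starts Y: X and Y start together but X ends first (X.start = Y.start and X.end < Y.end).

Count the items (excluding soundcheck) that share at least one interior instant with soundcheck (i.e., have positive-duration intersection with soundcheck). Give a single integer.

4

Target soundcheck = [85, 287].
backup [617, 622] → after → no.
handoff [454, 475] → after → no.
load_test [191, 508] → overlapped-by → counts.
lunch [76, 363] → contains → counts.
onboarding [301, 314] → after → no.
reindex [233, 547] → overlapped-by → counts.
snapshot [580, 595] → after → no.
standup [98, 429] → overlapped-by → counts.
Total: 4.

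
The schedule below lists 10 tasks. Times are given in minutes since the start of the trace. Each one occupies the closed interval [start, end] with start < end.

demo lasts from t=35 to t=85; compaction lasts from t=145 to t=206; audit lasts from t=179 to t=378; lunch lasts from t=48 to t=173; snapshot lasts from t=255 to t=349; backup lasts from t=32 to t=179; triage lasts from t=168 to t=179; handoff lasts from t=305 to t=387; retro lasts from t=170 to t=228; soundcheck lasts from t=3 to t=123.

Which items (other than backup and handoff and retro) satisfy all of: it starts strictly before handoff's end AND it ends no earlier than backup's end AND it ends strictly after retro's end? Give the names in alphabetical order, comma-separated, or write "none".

audit, snapshot

Conditions: its start is strictly before handoff's end (X.start < t=387) AND its end is no earlier than backup's end (X.end >= t=179) AND its end is strictly after retro's end (X.end > t=228).
audit: start t=179 < t=387? ✓; end t=378 >= t=179? ✓; end t=378 > t=228? ✓ → yes.
compaction: start t=145 < t=387? ✓; end t=206 >= t=179? ✓; end t=206 > t=228? ✗ → no.
demo: start t=35 < t=387? ✓; end t=85 >= t=179? ✗; end t=85 > t=228? ✗ → no.
lunch: start t=48 < t=387? ✓; end t=173 >= t=179? ✗; end t=173 > t=228? ✗ → no.
snapshot: start t=255 < t=387? ✓; end t=349 >= t=179? ✓; end t=349 > t=228? ✓ → yes.
soundcheck: start t=3 < t=387? ✓; end t=123 >= t=179? ✗; end t=123 > t=228? ✗ → no.
triage: start t=168 < t=387? ✓; end t=179 >= t=179? ✓; end t=179 > t=228? ✗ → no.
Result: audit, snapshot.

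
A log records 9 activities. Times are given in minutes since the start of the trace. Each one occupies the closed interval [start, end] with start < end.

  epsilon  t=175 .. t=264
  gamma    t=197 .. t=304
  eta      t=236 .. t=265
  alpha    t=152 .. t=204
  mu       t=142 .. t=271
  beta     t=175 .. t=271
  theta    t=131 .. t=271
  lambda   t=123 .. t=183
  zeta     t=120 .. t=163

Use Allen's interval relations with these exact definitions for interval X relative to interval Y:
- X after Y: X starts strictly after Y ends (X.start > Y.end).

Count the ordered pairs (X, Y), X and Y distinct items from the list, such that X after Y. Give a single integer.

7

Checking all 72 ordered pairs for relation 'after'; matching pairs in alphabetical order:
(beta, zeta): beta after zeta ✓
(epsilon, zeta): epsilon after zeta ✓
(eta, alpha): eta after alpha ✓
(eta, lambda): eta after lambda ✓
(eta, zeta): eta after zeta ✓
(gamma, lambda): gamma after lambda ✓
(gamma, zeta): gamma after zeta ✓
Count: 7.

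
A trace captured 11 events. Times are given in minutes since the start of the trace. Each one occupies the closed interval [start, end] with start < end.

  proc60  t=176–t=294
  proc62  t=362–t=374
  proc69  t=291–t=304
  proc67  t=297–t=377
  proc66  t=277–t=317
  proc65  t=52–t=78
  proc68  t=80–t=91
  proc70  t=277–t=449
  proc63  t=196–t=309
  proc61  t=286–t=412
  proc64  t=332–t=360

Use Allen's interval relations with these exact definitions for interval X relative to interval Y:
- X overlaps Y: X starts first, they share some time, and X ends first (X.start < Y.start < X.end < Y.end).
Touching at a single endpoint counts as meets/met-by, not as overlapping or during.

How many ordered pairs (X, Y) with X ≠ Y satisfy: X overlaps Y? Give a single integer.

12

Checking all 110 ordered pairs for relation 'overlaps'; matching pairs in alphabetical order:
(proc60, proc61): proc60 overlaps proc61 ✓
(proc60, proc63): proc60 overlaps proc63 ✓
(proc60, proc66): proc60 overlaps proc66 ✓
(proc60, proc69): proc60 overlaps proc69 ✓
(proc60, proc70): proc60 overlaps proc70 ✓
(proc63, proc61): proc63 overlaps proc61 ✓
(proc63, proc66): proc63 overlaps proc66 ✓
(proc63, proc67): proc63 overlaps proc67 ✓
(proc63, proc70): proc63 overlaps proc70 ✓
(proc66, proc61): proc66 overlaps proc61 ✓
(proc66, proc67): proc66 overlaps proc67 ✓
(proc69, proc67): proc69 overlaps proc67 ✓
Count: 12.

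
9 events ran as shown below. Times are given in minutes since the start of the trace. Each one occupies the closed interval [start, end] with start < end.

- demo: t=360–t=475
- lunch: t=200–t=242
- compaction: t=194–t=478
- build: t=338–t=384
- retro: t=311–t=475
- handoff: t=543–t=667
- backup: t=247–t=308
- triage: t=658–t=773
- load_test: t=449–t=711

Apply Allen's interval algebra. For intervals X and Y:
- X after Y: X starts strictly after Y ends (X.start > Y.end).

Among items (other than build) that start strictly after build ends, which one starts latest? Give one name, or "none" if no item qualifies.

triage

Target build = [t=338, t=384].
backup [t=247, t=308] → before → excluded.
compaction [t=194, t=478] → contains → excluded.
demo [t=360, t=475] → overlapped-by → excluded.
handoff [t=543, t=667] → after → candidate.
load_test [t=449, t=711] → after → candidate.
lunch [t=200, t=242] → before → excluded.
retro [t=311, t=475] → contains → excluded.
triage [t=658, t=773] → after → candidate.
Among candidates, latest start is t=658 → triage.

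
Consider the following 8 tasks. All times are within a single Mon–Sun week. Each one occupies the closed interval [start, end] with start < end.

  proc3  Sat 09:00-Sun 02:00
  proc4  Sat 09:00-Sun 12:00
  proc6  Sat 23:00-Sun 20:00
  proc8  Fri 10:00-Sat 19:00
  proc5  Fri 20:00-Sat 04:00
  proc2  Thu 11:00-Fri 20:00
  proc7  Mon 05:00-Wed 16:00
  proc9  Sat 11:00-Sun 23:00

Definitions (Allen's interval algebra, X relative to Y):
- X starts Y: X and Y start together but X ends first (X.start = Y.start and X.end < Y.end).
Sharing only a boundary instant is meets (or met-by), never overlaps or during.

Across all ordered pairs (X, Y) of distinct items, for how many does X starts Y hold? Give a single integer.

Checking all 56 ordered pairs for relation 'starts'; matching pairs in alphabetical order:
(proc3, proc4): proc3 starts proc4 ✓
Count: 1.

1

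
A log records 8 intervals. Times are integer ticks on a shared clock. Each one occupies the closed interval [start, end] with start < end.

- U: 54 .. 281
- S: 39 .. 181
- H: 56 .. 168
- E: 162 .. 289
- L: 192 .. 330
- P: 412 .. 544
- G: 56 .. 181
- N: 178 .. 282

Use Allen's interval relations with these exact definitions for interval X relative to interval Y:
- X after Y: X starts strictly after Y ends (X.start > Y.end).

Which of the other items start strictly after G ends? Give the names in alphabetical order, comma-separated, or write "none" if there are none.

Target G = [56, 181].
E [162, 289] → overlapped-by → no.
H [56, 168] → starts → no.
L [192, 330] → after → yes.
N [178, 282] → overlapped-by → no.
P [412, 544] → after → yes.
S [39, 181] → finished-by → no.
U [54, 281] → contains → no.
Result: L, P.

L, P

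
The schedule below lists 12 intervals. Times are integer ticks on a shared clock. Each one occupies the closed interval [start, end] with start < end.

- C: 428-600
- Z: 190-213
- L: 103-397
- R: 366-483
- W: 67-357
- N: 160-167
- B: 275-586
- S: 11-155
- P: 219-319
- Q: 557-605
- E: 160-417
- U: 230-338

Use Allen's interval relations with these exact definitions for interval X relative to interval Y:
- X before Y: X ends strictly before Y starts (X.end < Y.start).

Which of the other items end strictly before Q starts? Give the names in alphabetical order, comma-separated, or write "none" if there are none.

Target Q = [557, 605].
B [275, 586] → overlaps → no.
C [428, 600] → overlaps → no.
E [160, 417] → before → yes.
L [103, 397] → before → yes.
N [160, 167] → before → yes.
P [219, 319] → before → yes.
R [366, 483] → before → yes.
S [11, 155] → before → yes.
U [230, 338] → before → yes.
W [67, 357] → before → yes.
Z [190, 213] → before → yes.
Result: E, L, N, P, R, S, U, W, Z.

E, L, N, P, R, S, U, W, Z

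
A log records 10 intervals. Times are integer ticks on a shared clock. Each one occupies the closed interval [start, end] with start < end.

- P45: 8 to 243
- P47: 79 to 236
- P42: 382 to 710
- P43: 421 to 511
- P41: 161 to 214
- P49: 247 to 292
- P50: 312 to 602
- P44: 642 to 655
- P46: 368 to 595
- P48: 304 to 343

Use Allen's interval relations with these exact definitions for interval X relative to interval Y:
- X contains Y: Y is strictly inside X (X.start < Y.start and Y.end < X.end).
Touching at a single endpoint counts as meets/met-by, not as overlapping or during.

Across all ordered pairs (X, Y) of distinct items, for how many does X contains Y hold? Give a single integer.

8

Checking all 90 ordered pairs for relation 'contains'; matching pairs in alphabetical order:
(P42, P43): P42 contains P43 ✓
(P42, P44): P42 contains P44 ✓
(P45, P41): P45 contains P41 ✓
(P45, P47): P45 contains P47 ✓
(P46, P43): P46 contains P43 ✓
(P47, P41): P47 contains P41 ✓
(P50, P43): P50 contains P43 ✓
(P50, P46): P50 contains P46 ✓
Count: 8.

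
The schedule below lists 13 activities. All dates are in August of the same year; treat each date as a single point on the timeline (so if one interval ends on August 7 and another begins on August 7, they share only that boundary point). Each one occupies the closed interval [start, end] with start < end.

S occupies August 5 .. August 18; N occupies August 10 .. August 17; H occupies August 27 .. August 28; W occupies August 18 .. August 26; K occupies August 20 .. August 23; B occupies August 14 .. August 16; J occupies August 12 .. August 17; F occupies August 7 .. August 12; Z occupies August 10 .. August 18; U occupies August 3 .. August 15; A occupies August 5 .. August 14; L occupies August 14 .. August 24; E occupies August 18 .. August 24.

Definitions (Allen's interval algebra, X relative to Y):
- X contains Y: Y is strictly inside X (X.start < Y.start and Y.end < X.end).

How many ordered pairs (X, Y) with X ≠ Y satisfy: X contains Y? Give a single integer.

Checking all 156 ordered pairs for relation 'contains'; matching pairs in alphabetical order:
(A, F): A contains F ✓
(E, K): E contains K ✓
(J, B): J contains B ✓
(L, K): L contains K ✓
(N, B): N contains B ✓
(S, B): S contains B ✓
(S, F): S contains F ✓
(S, J): S contains J ✓
(S, N): S contains N ✓
(U, A): U contains A ✓
(U, F): U contains F ✓
(W, K): W contains K ✓
(Z, B): Z contains B ✓
(Z, J): Z contains J ✓
Count: 14.

14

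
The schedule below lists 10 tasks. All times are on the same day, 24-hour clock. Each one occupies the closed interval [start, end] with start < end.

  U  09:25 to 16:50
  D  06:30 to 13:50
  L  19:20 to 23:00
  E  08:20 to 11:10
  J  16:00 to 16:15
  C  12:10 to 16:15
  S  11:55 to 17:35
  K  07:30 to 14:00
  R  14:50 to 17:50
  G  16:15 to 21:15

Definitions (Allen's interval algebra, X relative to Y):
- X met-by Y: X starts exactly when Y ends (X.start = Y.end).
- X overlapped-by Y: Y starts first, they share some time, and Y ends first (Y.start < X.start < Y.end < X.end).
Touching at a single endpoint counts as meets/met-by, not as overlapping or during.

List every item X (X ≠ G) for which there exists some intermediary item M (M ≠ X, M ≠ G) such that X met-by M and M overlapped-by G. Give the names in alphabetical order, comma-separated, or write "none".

none

Target G = [16:15, 21:15].
Intermediaries M with M overlapped-by G: L.
Via L — items with X met-by L: none.
Union: none.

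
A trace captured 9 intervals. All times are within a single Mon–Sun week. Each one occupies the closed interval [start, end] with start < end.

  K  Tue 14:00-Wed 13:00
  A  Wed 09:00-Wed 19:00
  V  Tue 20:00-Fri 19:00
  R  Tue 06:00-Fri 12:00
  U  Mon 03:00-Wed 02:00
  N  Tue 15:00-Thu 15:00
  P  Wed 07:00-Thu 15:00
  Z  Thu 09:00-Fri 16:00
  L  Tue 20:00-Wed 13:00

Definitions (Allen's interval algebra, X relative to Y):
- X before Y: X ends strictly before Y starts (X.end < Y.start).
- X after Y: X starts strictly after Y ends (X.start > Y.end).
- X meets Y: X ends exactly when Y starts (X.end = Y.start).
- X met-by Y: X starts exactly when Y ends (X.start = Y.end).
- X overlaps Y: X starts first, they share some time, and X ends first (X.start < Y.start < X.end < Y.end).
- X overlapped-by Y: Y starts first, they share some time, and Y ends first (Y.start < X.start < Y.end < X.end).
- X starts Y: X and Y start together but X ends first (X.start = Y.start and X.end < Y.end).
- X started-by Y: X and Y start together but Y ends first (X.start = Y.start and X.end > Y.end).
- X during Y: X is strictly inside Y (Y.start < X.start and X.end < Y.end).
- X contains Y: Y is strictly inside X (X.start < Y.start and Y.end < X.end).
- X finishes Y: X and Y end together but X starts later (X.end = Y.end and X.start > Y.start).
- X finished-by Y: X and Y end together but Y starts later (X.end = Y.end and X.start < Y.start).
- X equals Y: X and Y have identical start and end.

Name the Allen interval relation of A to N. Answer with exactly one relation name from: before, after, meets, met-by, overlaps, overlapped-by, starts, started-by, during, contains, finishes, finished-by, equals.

A = [Wed 09:00, Wed 19:00]; N = [Tue 15:00, Thu 15:00].
Compare endpoints: A.start > N.start, A.start < N.end, A.end > N.start, A.end < N.end.
That pattern is 'during'.

during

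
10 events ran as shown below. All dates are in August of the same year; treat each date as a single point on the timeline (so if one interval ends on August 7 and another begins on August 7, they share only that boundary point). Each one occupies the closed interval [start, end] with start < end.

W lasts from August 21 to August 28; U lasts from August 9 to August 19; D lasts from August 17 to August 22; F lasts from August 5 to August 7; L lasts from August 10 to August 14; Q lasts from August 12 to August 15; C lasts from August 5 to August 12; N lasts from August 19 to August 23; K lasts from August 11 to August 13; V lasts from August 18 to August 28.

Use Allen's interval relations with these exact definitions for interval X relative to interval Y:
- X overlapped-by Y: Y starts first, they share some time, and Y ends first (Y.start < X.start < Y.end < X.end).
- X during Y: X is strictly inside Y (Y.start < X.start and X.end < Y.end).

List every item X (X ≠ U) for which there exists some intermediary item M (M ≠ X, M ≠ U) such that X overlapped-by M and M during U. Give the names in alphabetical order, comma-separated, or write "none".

Q

Target U = [August 9, August 19].
Intermediaries M with M during U: K, L, Q.
Via K — items with X overlapped-by K: Q.
Via L — items with X overlapped-by L: Q.
Via Q — items with X overlapped-by Q: none.
Union: Q.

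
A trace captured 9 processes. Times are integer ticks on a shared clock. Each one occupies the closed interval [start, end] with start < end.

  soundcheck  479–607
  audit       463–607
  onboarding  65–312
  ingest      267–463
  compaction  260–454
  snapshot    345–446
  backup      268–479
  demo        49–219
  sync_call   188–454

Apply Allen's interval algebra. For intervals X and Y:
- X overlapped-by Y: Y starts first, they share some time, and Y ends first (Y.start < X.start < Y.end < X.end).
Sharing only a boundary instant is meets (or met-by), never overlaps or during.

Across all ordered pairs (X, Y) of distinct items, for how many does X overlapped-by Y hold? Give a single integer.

Checking all 72 ordered pairs for relation 'overlapped-by'; matching pairs in alphabetical order:
(audit, backup): audit overlapped-by backup ✓
(backup, compaction): backup overlapped-by compaction ✓
(backup, ingest): backup overlapped-by ingest ✓
(backup, onboarding): backup overlapped-by onboarding ✓
(backup, sync_call): backup overlapped-by sync_call ✓
(compaction, onboarding): compaction overlapped-by onboarding ✓
(ingest, compaction): ingest overlapped-by compaction ✓
(ingest, onboarding): ingest overlapped-by onboarding ✓
(ingest, sync_call): ingest overlapped-by sync_call ✓
(onboarding, demo): onboarding overlapped-by demo ✓
(sync_call, demo): sync_call overlapped-by demo ✓
(sync_call, onboarding): sync_call overlapped-by onboarding ✓
Count: 12.

12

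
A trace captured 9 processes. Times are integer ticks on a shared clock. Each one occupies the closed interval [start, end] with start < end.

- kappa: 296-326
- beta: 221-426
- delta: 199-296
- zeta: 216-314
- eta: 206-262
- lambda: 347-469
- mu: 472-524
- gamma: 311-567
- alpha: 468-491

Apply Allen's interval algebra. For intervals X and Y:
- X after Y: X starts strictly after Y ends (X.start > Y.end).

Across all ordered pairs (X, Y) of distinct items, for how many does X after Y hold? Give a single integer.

18

Checking all 72 ordered pairs for relation 'after'; matching pairs in alphabetical order:
(alpha, beta): alpha after beta ✓
(alpha, delta): alpha after delta ✓
(alpha, eta): alpha after eta ✓
(alpha, kappa): alpha after kappa ✓
(alpha, zeta): alpha after zeta ✓
(gamma, delta): gamma after delta ✓
(gamma, eta): gamma after eta ✓
(kappa, eta): kappa after eta ✓
(lambda, delta): lambda after delta ✓
(lambda, eta): lambda after eta ✓
(lambda, kappa): lambda after kappa ✓
(lambda, zeta): lambda after zeta ✓
(mu, beta): mu after beta ✓
(mu, delta): mu after delta ✓
(mu, eta): mu after eta ✓
(mu, kappa): mu after kappa ✓
(mu, lambda): mu after lambda ✓
(mu, zeta): mu after zeta ✓
Count: 18.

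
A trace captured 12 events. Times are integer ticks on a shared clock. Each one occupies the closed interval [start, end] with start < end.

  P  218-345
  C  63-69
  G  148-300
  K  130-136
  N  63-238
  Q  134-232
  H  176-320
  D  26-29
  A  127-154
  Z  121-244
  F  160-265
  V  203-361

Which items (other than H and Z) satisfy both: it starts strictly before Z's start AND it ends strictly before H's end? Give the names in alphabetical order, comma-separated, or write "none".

Conditions: its start is strictly before Z's start (X.start < 121) AND its end is strictly before H's end (X.end < 320).
A: start 127 < 121? ✗; end 154 < 320? ✓ → no.
C: start 63 < 121? ✓; end 69 < 320? ✓ → yes.
D: start 26 < 121? ✓; end 29 < 320? ✓ → yes.
F: start 160 < 121? ✗; end 265 < 320? ✓ → no.
G: start 148 < 121? ✗; end 300 < 320? ✓ → no.
K: start 130 < 121? ✗; end 136 < 320? ✓ → no.
N: start 63 < 121? ✓; end 238 < 320? ✓ → yes.
P: start 218 < 121? ✗; end 345 < 320? ✗ → no.
Q: start 134 < 121? ✗; end 232 < 320? ✓ → no.
V: start 203 < 121? ✗; end 361 < 320? ✗ → no.
Result: C, D, N.

C, D, N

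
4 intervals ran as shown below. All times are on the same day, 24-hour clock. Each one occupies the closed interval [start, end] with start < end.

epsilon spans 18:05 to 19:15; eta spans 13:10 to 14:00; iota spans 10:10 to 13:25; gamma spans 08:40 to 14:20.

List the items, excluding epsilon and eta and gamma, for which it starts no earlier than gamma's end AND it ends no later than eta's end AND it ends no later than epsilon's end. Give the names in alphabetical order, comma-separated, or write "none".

Conditions: its start is no earlier than gamma's end (X.start >= 14:20) AND its end is no later than eta's end (X.end <= 14:00) AND its end is no later than epsilon's end (X.end <= 19:15).
iota: start 10:10 >= 14:20? ✗; end 13:25 <= 14:00? ✓; end 13:25 <= 19:15? ✓ → no.
Result: none.

none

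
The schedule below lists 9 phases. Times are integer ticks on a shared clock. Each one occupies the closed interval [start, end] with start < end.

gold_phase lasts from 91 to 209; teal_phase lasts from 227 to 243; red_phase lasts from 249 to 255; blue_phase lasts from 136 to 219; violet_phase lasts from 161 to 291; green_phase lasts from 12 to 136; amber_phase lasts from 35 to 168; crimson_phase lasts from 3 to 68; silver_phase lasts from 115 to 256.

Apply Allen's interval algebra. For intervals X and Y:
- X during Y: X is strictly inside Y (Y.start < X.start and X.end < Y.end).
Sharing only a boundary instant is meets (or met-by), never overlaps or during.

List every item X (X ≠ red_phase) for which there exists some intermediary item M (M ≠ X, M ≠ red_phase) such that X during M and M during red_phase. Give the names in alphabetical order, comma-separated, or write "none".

Target red_phase = [249, 255].
Intermediaries M with M during red_phase: none.
Union: none.

none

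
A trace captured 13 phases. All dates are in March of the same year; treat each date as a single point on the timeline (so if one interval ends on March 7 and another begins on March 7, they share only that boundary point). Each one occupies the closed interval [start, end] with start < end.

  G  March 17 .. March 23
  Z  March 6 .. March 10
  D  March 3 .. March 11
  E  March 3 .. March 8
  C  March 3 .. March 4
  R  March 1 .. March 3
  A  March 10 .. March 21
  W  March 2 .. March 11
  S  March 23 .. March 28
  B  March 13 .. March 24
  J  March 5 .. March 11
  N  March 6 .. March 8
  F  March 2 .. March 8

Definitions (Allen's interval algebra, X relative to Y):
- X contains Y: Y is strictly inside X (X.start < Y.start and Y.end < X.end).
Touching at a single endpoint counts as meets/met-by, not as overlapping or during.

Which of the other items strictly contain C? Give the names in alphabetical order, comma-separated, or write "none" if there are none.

Target C = [March 3, March 4].
A [March 10, March 21] → after → no.
B [March 13, March 24] → after → no.
D [March 3, March 11] → started-by → no.
E [March 3, March 8] → started-by → no.
F [March 2, March 8] → contains → yes.
G [March 17, March 23] → after → no.
J [March 5, March 11] → after → no.
N [March 6, March 8] → after → no.
R [March 1, March 3] → meets → no.
S [March 23, March 28] → after → no.
W [March 2, March 11] → contains → yes.
Z [March 6, March 10] → after → no.
Result: F, W.

F, W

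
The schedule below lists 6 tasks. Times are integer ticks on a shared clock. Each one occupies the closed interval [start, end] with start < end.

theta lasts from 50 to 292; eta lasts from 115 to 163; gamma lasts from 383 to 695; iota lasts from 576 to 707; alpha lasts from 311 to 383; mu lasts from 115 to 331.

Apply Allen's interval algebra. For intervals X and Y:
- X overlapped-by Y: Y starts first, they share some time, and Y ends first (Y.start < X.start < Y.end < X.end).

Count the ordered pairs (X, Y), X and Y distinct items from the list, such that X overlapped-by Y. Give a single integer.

3

Checking all 30 ordered pairs for relation 'overlapped-by'; matching pairs in alphabetical order:
(alpha, mu): alpha overlapped-by mu ✓
(iota, gamma): iota overlapped-by gamma ✓
(mu, theta): mu overlapped-by theta ✓
Count: 3.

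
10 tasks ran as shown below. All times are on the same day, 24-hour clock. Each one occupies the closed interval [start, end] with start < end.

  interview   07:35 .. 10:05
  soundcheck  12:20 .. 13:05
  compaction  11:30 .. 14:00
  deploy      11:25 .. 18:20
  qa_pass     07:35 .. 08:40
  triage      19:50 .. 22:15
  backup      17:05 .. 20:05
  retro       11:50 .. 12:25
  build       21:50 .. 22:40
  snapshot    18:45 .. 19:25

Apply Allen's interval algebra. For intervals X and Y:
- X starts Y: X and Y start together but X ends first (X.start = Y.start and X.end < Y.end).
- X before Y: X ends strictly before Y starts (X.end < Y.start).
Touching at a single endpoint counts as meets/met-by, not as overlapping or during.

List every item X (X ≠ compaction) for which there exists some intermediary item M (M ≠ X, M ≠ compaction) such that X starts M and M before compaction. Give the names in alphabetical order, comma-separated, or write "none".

qa_pass

Target compaction = [11:30, 14:00].
Intermediaries M with M before compaction: interview, qa_pass.
Via interview — items with X starts interview: qa_pass.
Via qa_pass — items with X starts qa_pass: none.
Union: qa_pass.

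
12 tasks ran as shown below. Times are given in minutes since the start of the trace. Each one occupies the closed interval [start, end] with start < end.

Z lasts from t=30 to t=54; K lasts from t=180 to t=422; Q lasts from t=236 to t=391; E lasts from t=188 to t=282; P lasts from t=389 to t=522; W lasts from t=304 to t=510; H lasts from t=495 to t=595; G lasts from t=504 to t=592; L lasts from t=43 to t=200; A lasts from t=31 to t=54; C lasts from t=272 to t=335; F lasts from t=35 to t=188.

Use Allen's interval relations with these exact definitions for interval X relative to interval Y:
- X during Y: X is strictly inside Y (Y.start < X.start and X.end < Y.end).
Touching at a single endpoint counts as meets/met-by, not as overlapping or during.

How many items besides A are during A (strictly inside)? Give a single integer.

Target A = [t=31, t=54].
C [t=272, t=335] → after → no.
E [t=188, t=282] → after → no.
F [t=35, t=188] → overlapped-by → no.
G [t=504, t=592] → after → no.
H [t=495, t=595] → after → no.
K [t=180, t=422] → after → no.
L [t=43, t=200] → overlapped-by → no.
P [t=389, t=522] → after → no.
Q [t=236, t=391] → after → no.
W [t=304, t=510] → after → no.
Z [t=30, t=54] → finished-by → no.
Total: 0.

0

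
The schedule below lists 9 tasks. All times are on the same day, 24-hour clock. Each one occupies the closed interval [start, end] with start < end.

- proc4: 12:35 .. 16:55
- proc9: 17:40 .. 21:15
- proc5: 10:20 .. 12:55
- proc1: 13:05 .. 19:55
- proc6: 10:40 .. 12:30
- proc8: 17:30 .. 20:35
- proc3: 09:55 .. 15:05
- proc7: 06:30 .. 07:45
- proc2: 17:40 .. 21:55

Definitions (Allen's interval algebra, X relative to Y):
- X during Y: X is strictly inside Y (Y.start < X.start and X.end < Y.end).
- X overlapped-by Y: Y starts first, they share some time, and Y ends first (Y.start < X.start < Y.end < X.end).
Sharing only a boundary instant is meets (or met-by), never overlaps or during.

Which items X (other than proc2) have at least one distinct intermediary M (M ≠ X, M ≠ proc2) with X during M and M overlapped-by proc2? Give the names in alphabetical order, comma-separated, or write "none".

Target proc2 = [17:40, 21:55].
Intermediaries M with M overlapped-by proc2: none.
Union: none.

none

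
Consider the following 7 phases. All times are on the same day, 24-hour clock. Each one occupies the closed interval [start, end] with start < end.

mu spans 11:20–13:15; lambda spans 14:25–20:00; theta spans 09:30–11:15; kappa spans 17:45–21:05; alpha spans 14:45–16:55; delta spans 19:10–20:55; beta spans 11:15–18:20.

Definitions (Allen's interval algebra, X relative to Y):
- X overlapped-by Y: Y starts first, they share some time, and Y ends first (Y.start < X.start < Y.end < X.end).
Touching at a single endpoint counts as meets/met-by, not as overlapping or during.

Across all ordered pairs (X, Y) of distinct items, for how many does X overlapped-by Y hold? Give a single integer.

4

Checking all 42 ordered pairs for relation 'overlapped-by'; matching pairs in alphabetical order:
(delta, lambda): delta overlapped-by lambda ✓
(kappa, beta): kappa overlapped-by beta ✓
(kappa, lambda): kappa overlapped-by lambda ✓
(lambda, beta): lambda overlapped-by beta ✓
Count: 4.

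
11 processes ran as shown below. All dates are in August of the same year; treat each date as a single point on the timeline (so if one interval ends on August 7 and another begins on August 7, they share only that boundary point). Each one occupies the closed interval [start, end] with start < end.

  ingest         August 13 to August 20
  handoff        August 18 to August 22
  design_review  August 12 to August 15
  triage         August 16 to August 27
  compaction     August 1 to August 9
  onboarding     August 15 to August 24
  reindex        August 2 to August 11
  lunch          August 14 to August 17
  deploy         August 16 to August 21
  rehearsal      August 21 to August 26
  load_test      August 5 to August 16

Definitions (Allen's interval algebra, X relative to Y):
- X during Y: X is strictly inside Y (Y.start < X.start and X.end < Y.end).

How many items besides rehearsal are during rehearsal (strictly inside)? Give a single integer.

0

Target rehearsal = [August 21, August 26].
compaction [August 1, August 9] → before → no.
deploy [August 16, August 21] → meets → no.
design_review [August 12, August 15] → before → no.
handoff [August 18, August 22] → overlaps → no.
ingest [August 13, August 20] → before → no.
load_test [August 5, August 16] → before → no.
lunch [August 14, August 17] → before → no.
onboarding [August 15, August 24] → overlaps → no.
reindex [August 2, August 11] → before → no.
triage [August 16, August 27] → contains → no.
Total: 0.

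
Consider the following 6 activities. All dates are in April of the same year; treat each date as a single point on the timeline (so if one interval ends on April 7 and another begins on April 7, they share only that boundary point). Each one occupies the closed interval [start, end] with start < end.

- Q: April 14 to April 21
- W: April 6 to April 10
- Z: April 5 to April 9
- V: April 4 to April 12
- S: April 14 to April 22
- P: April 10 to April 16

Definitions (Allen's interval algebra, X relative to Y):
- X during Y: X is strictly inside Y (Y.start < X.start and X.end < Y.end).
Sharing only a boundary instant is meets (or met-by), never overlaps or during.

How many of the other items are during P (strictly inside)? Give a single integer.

0

Target P = [April 10, April 16].
Q [April 14, April 21] → overlapped-by → no.
S [April 14, April 22] → overlapped-by → no.
V [April 4, April 12] → overlaps → no.
W [April 6, April 10] → meets → no.
Z [April 5, April 9] → before → no.
Total: 0.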